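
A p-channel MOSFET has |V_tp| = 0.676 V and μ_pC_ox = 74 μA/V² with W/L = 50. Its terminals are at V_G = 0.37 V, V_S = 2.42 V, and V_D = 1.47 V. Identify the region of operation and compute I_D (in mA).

Triode; I_D = 3.16 mA

V_SG = V_S − V_G = 2.42 − 0.37 = 2.05 V; V_SD = V_S − V_D = 2.42 − 1.47 = 0.95 V.
k_p = μ_pC_ox · (W/L) = 3.7 mA/V².
V_ov = V_SG − |V_tp| = 2.05 − 0.676 = 1.37 V.
Since V_SD = 0.95 V < V_ov = 1.37 V, the device is in the triode region.
I_D = k_p [V_ov · V_SD − ½ V_SD²] = 3.7 × [1.37 × 0.95 − 0.5 × 0.95²] = 3.16 mA.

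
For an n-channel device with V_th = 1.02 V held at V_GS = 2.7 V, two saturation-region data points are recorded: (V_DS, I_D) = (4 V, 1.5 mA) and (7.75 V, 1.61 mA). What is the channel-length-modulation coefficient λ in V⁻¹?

With V_GS fixed, I_D ∝ (1 + λ V_DS) in saturation, so I_D2/I_D1 = (1 + λ V_DS2)/(1 + λ V_DS1).
1.61/1.5 = 1.073 = (1 + 7.75 λ)/(1 + 4 λ).
Solving: λ (I_D1 V_DS2 − I_D2 V_DS1) = I_D2 − I_D1, so λ = (1.61 − 1.5) / (1.5 × 7.75 − 1.61 × 4) = 0.11 / 5.18 = 0.0212 V⁻¹.

λ = 0.0212 V⁻¹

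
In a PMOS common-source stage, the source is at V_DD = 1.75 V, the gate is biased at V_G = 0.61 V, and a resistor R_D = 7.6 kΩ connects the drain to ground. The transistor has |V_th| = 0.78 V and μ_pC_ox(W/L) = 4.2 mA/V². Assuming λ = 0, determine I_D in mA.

V_SG = V_DD − V_G = 1.75 − 0.61 = 1.14 V, so V_ov = 1.14 − 0.78 = 0.36 V.
Assume saturation: I_D = ½ k_p V_ov² = 0.5 × 4.2 × 0.36² = 0.272 mA, giving V_SD = V_DD − I_D R_D = 1.75 − 0.272 × 7.6 = -0.318 V.
But -0.318 V < V_ov = 0.36 V, so the device is actually in triode.
In triode I_D = k_p[V_ov V_SD − ½ V_SD²] and I_D = (V_DD − V_SD)/R_D. Equating: 16 V_SD² − 12.49 V_SD + 1.75 = 0, giving V_SD = 0.183 V (the root below V_ov).
I_D = (1.75 − 0.183) / 7.6 = 0.206 mA.

I_D = 0.206 mA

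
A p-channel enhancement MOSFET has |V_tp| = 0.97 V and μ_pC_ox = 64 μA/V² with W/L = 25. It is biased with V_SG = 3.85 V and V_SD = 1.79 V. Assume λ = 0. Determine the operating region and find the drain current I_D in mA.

Triode; I_D = 5.69 mA

k_p = μ_pC_ox · (W/L) = 1.6 mA/V².
V_ov = V_SG − |V_tp| = 3.85 − 0.97 = 2.88 V.
Since V_SD = 1.79 V < V_ov = 2.88 V, the device is in the triode region.
I_D = k_p [V_ov · V_SD − ½ V_SD²] = 1.6 × [2.88 × 1.79 − 0.5 × 1.79²] = 5.69 mA.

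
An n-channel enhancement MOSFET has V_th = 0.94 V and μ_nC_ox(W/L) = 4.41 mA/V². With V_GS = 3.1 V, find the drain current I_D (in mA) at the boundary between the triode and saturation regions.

I_D = 10.3 mA

At the boundary V_DS = V_ov = V_GS − V_th = 3.1 − 0.94 = 2.16 V.
I_D = ½ k_n V_ov² = 0.5 × 4.41 × 2.16² = 10.3 mA.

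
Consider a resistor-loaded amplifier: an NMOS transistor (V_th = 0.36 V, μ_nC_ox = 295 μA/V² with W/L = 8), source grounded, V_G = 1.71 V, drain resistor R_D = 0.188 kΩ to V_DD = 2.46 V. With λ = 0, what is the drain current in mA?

V_GS = V_G = 1.71 V, so V_ov = 1.71 − 0.36 = 1.35 V.
k_n = μ_nC_ox · (W/L) = 2.36 mA/V².
Assume saturation: I_D = ½ k_n V_ov² = 0.5 × 2.36 × 1.35² = 2.15 mA, giving V_DS = V_DD − I_D R_D = 2.46 − 2.15 × 0.188 = 2.06 V.
V_DS = 2.06 V ≥ V_ov = 1.35 V, confirming saturation.

I_D = 2.15 mA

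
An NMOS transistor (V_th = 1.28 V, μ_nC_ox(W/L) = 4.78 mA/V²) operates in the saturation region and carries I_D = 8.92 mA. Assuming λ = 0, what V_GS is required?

V_GS = 3.21 V

In saturation I_D = ½ k_n (V_GS − V_th)², so V_GS − V_th = √(2 I_D / k_n) = √(2 × 8.92 / 4.78) = 1.93 V.
V_GS = 1.28 + 1.93 = 3.21 V.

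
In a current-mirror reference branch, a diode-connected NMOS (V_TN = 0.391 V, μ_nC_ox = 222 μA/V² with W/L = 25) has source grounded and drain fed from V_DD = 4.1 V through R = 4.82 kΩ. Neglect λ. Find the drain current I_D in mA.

With gate tied to drain, V_GS = V_DS ≥ V_GS − V_TN, so the device is in saturation.
k_n = μ_nC_ox · (W/L) = 5.55 mA/V².
KCL at the drain: ½ k_n (V_GS − V_TN)² = (V_DD − V_GS)/R.
Let x = V_GS − 0.391. Then 13.4 x² + x − 3.709 = 0, giving x = 0.491 V (positive root), so V_GS = 0.882 V.
I_D = (V_DD − V_GS)/R = (4.1 − 0.882) / 4.82 = 0.668 mA.

I_D = 0.668 mA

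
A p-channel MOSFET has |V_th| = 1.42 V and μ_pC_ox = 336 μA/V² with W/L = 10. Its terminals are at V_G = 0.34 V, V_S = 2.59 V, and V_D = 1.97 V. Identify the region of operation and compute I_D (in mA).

V_SG = V_S − V_G = 2.59 − 0.34 = 2.25 V; V_SD = V_S − V_D = 2.59 − 1.97 = 0.62 V.
k_p = μ_pC_ox · (W/L) = 3.36 mA/V².
V_ov = V_SG − |V_th| = 2.25 − 1.42 = 0.83 V.
Since V_SD = 0.62 V < V_ov = 0.83 V, the device is in the triode region.
I_D = k_p [V_ov · V_SD − ½ V_SD²] = 3.36 × [0.83 × 0.62 − 0.5 × 0.62²] = 1.08 mA.

Triode; I_D = 1.08 mA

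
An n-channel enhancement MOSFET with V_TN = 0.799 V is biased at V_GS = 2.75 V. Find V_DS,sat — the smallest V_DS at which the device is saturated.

V_DS,sat = 1.95 V

The boundary between triode and saturation is V_DS = V_GS − V_TN = V_ov.
V_ov = 2.75 − 0.799 = 1.95 V.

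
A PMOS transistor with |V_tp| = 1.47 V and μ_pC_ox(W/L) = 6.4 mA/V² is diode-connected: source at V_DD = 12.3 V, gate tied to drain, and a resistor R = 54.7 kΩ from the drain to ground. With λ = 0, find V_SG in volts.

V_SG = 1.72 V

With gate tied to drain, V_SG = V_SD ≥ V_SG − |V_tp|, so the device is in saturation.
KCL at the drain: ½ k_p (V_SG − |V_tp|)² = (V_DD − V_SG)/R.
Let x = V_SG − 1.47. Then 175 x² + x − 10.83 = 0, giving x = 0.246 V (positive root), so V_SG = 1.72 V.
I_D = (V_DD − V_SG)/R = (12.3 − 1.72) / 54.7 = 0.193 mA.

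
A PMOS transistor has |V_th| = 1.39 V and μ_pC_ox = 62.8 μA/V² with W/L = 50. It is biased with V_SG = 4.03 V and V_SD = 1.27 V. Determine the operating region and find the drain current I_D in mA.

Triode; I_D = 8.00 mA

k_p = μ_pC_ox · (W/L) = 3.14 mA/V².
V_ov = V_SG − |V_th| = 4.03 − 1.39 = 2.64 V.
Since V_SD = 1.27 V < V_ov = 2.64 V, the device is in the triode region.
I_D = k_p [V_ov · V_SD − ½ V_SD²] = 3.14 × [2.64 × 1.27 − 0.5 × 1.27²] = 8 mA.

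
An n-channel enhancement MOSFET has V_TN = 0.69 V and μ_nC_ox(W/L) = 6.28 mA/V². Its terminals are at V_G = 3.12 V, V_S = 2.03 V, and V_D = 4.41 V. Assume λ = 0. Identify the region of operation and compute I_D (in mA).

V_GS = V_G − V_S = 3.12 − 2.03 = 1.09 V; V_DS = V_D − V_S = 4.41 − 2.03 = 2.38 V.
V_ov = V_GS − V_TN = 1.09 − 0.69 = 0.4 V.
Since V_DS = 2.38 V ≥ V_ov = 0.4 V, the device is in saturation.
I_D = ½ k_n V_ov² = 0.5 × 6.28 × 0.4² = 0.502 mA.

Saturation; I_D = 0.502 mA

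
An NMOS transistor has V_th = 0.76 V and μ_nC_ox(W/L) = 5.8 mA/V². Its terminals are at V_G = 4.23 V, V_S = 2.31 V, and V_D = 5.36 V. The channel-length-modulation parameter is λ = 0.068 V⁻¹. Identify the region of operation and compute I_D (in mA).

Saturation; I_D = 4.71 mA

V_GS = V_G − V_S = 4.23 − 2.31 = 1.92 V; V_DS = V_D − V_S = 5.36 − 2.31 = 3.05 V.
V_ov = V_GS − V_th = 1.92 − 0.76 = 1.16 V.
Since V_DS = 3.05 V ≥ V_ov = 1.16 V, the device is in saturation.
I_D = ½ k_n V_ov² (1 + λ V_DS) = 0.5 × 5.8 × 1.16² × (1 + 0.068 × 3.05) = 4.71 mA.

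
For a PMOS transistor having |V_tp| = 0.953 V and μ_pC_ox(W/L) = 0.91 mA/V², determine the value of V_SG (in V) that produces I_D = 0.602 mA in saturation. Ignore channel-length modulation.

In saturation I_D = ½ k_p (V_SG − |V_tp|)², so V_SG − |V_tp| = √(2 I_D / k_p) = √(2 × 0.602 / 0.91) = 1.15 V.
V_SG = 0.953 + 1.15 = 2.1 V.

V_SG = 2.10 V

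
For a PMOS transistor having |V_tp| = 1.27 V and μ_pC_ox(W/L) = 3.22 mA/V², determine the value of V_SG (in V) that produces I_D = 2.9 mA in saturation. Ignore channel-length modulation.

V_SG = 2.61 V

In saturation I_D = ½ k_p (V_SG − |V_tp|)², so V_SG − |V_tp| = √(2 I_D / k_p) = √(2 × 2.9 / 3.22) = 1.34 V.
V_SG = 1.27 + 1.34 = 2.61 V.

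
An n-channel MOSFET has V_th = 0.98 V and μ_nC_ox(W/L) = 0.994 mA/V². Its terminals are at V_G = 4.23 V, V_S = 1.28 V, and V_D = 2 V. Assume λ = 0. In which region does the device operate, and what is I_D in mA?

V_GS = V_G − V_S = 4.23 − 1.28 = 2.95 V; V_DS = V_D − V_S = 2 − 1.28 = 0.72 V.
V_ov = V_GS − V_th = 2.95 − 0.98 = 1.97 V.
Since V_DS = 0.72 V < V_ov = 1.97 V, the device is in the triode region.
I_D = k_n [V_ov · V_DS − ½ V_DS²] = 0.994 × [1.97 × 0.72 − 0.5 × 0.72²] = 1.15 mA.

Triode; I_D = 1.15 mA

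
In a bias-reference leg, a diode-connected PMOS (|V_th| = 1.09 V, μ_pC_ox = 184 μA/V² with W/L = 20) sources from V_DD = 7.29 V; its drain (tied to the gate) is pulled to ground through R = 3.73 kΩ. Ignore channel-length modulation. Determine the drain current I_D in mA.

I_D = 1.43 mA

With gate tied to drain, V_SG = V_SD ≥ V_SG − |V_th|, so the device is in saturation.
k_p = μ_pC_ox · (W/L) = 3.68 mA/V².
KCL at the drain: ½ k_p (V_SG − |V_th|)² = (V_DD − V_SG)/R.
Let x = V_SG − 1.09. Then 6.86 x² + x − 6.2 = 0, giving x = 0.88 V (positive root), so V_SG = 1.97 V.
I_D = (V_DD − V_SG)/R = (7.29 − 1.97) / 3.73 = 1.43 mA.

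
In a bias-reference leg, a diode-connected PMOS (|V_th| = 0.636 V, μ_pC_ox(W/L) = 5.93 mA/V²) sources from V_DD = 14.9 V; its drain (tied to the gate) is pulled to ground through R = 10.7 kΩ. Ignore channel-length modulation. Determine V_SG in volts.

With gate tied to drain, V_SG = V_SD ≥ V_SG − |V_th|, so the device is in saturation.
KCL at the drain: ½ k_p (V_SG − |V_th|)² = (V_DD − V_SG)/R.
Let x = V_SG − 0.636. Then 31.7 x² + x − 14.26 = 0, giving x = 0.655 V (positive root), so V_SG = 1.29 V.
I_D = (V_DD − V_SG)/R = (14.9 − 1.29) / 10.7 = 1.27 mA.

V_SG = 1.29 V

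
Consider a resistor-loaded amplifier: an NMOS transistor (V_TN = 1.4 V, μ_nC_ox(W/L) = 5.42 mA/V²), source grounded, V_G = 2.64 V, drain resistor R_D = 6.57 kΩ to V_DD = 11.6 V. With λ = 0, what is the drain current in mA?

V_GS = V_G = 2.64 V, so V_ov = 2.64 − 1.4 = 1.24 V.
Assume saturation: I_D = ½ k_n V_ov² = 0.5 × 5.42 × 1.24² = 4.17 mA, giving V_DS = V_DD − I_D R_D = 11.6 − 4.17 × 6.57 = -15.8 V.
But -15.8 V < V_ov = 1.24 V, so the device is actually in triode.
In triode I_D = k_n[V_ov V_DS − ½ V_DS²] and I_D = (V_DD − V_DS)/R_D. Equating: 17.8 V_DS² − 45.16 V_DS + 11.6 = 0, giving V_DS = 0.29 V (the root below V_ov).
I_D = (11.6 − 0.29) / 6.57 = 1.72 mA.

I_D = 1.72 mA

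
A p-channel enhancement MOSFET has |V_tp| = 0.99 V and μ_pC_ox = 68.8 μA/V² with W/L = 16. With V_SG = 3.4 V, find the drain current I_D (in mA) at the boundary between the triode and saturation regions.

I_D = 3.20 mA

At the boundary V_SD = V_ov = V_SG − |V_tp| = 3.4 − 0.99 = 2.41 V.
k_p = μ_pC_ox · (W/L) = 1.101 mA/V².
I_D = ½ k_p V_ov² = 0.5 × 1.101 × 2.41² = 3.2 mA.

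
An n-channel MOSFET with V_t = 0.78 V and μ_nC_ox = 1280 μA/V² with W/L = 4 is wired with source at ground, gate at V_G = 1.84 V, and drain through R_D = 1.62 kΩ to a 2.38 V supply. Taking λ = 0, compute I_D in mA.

V_GS = V_G = 1.84 V, so V_ov = 1.84 − 0.78 = 1.06 V.
k_n = μ_nC_ox · (W/L) = 5.12 mA/V².
Assume saturation: I_D = ½ k_n V_ov² = 0.5 × 5.12 × 1.06² = 2.88 mA, giving V_DS = V_DD − I_D R_D = 2.38 − 2.88 × 1.62 = -2.28 V.
But -2.28 V < V_ov = 1.06 V, so the device is actually in triode.
In triode I_D = k_n[V_ov V_DS − ½ V_DS²] and I_D = (V_DD − V_DS)/R_D. Equating: 4.15 V_DS² − 9.792 V_DS + 2.38 = 0, giving V_DS = 0.275 V (the root below V_ov).
I_D = (2.38 − 0.275) / 1.62 = 1.3 mA.

I_D = 1.30 mA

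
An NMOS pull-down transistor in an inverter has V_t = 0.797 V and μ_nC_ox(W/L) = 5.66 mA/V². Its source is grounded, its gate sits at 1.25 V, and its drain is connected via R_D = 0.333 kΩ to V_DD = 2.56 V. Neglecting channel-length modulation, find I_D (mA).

I_D = 0.581 mA

V_GS = V_G = 1.25 V, so V_ov = 1.25 − 0.797 = 0.453 V.
Assume saturation: I_D = ½ k_n V_ov² = 0.5 × 5.66 × 0.453² = 0.581 mA, giving V_DS = V_DD − I_D R_D = 2.56 − 0.581 × 0.333 = 2.37 V.
V_DS = 2.37 V ≥ V_ov = 0.453 V, confirming saturation.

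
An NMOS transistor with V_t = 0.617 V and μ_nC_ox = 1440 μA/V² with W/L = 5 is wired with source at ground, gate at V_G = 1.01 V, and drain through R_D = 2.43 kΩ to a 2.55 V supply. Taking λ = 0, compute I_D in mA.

I_D = 0.556 mA

V_GS = V_G = 1.01 V, so V_ov = 1.01 − 0.617 = 0.393 V.
k_n = μ_nC_ox · (W/L) = 7.2 mA/V².
Assume saturation: I_D = ½ k_n V_ov² = 0.5 × 7.2 × 0.393² = 0.556 mA, giving V_DS = V_DD − I_D R_D = 2.55 − 0.556 × 2.43 = 1.2 V.
V_DS = 1.2 V ≥ V_ov = 0.393 V, confirming saturation.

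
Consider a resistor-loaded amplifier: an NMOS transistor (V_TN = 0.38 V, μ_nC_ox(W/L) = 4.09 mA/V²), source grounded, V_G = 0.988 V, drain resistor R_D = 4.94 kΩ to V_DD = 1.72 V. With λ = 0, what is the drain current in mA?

V_GS = V_G = 0.988 V, so V_ov = 0.988 − 0.38 = 0.608 V.
Assume saturation: I_D = ½ k_n V_ov² = 0.5 × 4.09 × 0.608² = 0.756 mA, giving V_DS = V_DD − I_D R_D = 1.72 − 0.756 × 4.94 = -2.01 V.
But -2.01 V < V_ov = 0.608 V, so the device is actually in triode.
In triode I_D = k_n[V_ov V_DS − ½ V_DS²] and I_D = (V_DD − V_DS)/R_D. Equating: 10.1 V_DS² − 13.28 V_DS + 1.72 = 0, giving V_DS = 0.146 V (the root below V_ov).
I_D = (1.72 − 0.146) / 4.94 = 0.319 mA.

I_D = 0.319 mA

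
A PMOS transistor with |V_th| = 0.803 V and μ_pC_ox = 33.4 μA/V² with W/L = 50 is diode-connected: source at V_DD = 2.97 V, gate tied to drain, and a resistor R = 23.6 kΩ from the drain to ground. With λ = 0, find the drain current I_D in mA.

With gate tied to drain, V_SG = V_SD ≥ V_SG − |V_th|, so the device is in saturation.
k_p = μ_pC_ox · (W/L) = 1.67 mA/V².
KCL at the drain: ½ k_p (V_SG − |V_th|)² = (V_DD − V_SG)/R.
Let x = V_SG − 0.803. Then 19.7 x² + x − 2.167 = 0, giving x = 0.307 V (positive root), so V_SG = 1.11 V.
I_D = (V_DD − V_SG)/R = (2.97 − 1.11) / 23.6 = 0.0788 mA.

I_D = 0.0788 mA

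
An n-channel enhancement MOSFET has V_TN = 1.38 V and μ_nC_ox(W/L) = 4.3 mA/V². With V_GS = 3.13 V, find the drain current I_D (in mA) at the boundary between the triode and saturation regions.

I_D = 6.58 mA

At the boundary V_DS = V_ov = V_GS − V_TN = 3.13 − 1.38 = 1.75 V.
I_D = ½ k_n V_ov² = 0.5 × 4.3 × 1.75² = 6.58 mA.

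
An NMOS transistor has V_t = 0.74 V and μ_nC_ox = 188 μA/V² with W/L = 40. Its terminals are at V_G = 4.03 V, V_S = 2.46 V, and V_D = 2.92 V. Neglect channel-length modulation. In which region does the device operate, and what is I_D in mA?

V_GS = V_G − V_S = 4.03 − 2.46 = 1.57 V; V_DS = V_D − V_S = 2.92 − 2.46 = 0.46 V.
k_n = μ_nC_ox · (W/L) = 7.52 mA/V².
V_ov = V_GS − V_t = 1.57 − 0.74 = 0.83 V.
Since V_DS = 0.46 V < V_ov = 0.83 V, the device is in the triode region.
I_D = k_n [V_ov · V_DS − ½ V_DS²] = 7.52 × [0.83 × 0.46 − 0.5 × 0.46²] = 2.08 mA.

Triode; I_D = 2.08 mA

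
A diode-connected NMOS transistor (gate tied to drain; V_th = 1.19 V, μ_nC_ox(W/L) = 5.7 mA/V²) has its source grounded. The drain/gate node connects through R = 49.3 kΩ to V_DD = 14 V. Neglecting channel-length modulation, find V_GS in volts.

With gate tied to drain, V_GS = V_DS ≥ V_GS − V_th, so the device is in saturation.
KCL at the drain: ½ k_n (V_GS − V_th)² = (V_DD − V_GS)/R.
Let x = V_GS − 1.19. Then 141 x² + x − 12.81 = 0, giving x = 0.298 V (positive root), so V_GS = 1.49 V.
I_D = (V_DD − V_GS)/R = (14 − 1.49) / 49.3 = 0.254 mA.

V_GS = 1.49 V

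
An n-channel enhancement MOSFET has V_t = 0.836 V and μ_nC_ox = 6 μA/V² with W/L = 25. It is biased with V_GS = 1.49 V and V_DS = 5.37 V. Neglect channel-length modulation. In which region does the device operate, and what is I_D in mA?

Saturation; I_D = 0.0321 mA

k_n = μ_nC_ox · (W/L) = 0.15 mA/V².
V_ov = V_GS − V_t = 1.49 − 0.836 = 0.654 V.
Since V_DS = 5.37 V ≥ V_ov = 0.654 V, the device is in saturation.
I_D = ½ k_n V_ov² = 0.5 × 0.15 × 0.654² = 0.0321 mA.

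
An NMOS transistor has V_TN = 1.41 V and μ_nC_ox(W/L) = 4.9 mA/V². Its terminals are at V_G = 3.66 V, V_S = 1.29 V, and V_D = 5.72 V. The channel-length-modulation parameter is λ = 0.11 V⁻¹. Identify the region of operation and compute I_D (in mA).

V_GS = V_G − V_S = 3.66 − 1.29 = 2.37 V; V_DS = V_D − V_S = 5.72 − 1.29 = 4.43 V.
V_ov = V_GS − V_TN = 2.37 − 1.41 = 0.96 V.
Since V_DS = 4.43 V ≥ V_ov = 0.96 V, the device is in saturation.
I_D = ½ k_n V_ov² (1 + λ V_DS) = 0.5 × 4.9 × 0.96² × (1 + 0.11 × 4.43) = 3.36 mA.

Saturation; I_D = 3.36 mA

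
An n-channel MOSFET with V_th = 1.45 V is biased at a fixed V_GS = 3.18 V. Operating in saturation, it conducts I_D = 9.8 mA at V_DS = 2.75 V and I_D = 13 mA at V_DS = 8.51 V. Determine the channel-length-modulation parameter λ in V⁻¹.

With V_GS fixed, I_D ∝ (1 + λ V_DS) in saturation, so I_D2/I_D1 = (1 + λ V_DS2)/(1 + λ V_DS1).
13/9.8 = 1.327 = (1 + 8.51 λ)/(1 + 2.75 λ).
Solving: λ (I_D1 V_DS2 − I_D2 V_DS1) = I_D2 − I_D1, so λ = (13 − 9.8) / (9.8 × 8.51 − 13 × 2.75) = 3.2 / 47.6 = 0.0672 V⁻¹.

λ = 0.0672 V⁻¹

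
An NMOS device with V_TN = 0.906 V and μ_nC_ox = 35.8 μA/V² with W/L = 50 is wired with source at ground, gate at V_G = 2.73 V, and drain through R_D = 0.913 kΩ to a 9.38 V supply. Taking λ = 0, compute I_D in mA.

I_D = 2.98 mA

V_GS = V_G = 2.73 V, so V_ov = 2.73 − 0.906 = 1.82 V.
k_n = μ_nC_ox · (W/L) = 1.79 mA/V².
Assume saturation: I_D = ½ k_n V_ov² = 0.5 × 1.79 × 1.82² = 2.98 mA, giving V_DS = V_DD − I_D R_D = 9.38 − 2.98 × 0.913 = 6.66 V.
V_DS = 6.66 V ≥ V_ov = 1.82 V, confirming saturation.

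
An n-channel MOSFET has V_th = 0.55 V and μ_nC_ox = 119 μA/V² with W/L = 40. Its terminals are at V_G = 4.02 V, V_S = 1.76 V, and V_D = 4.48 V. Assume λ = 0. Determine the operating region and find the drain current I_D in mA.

Saturation; I_D = 6.96 mA

V_GS = V_G − V_S = 4.02 − 1.76 = 2.26 V; V_DS = V_D − V_S = 4.48 − 1.76 = 2.72 V.
k_n = μ_nC_ox · (W/L) = 4.76 mA/V².
V_ov = V_GS − V_th = 2.26 − 0.55 = 1.71 V.
Since V_DS = 2.72 V ≥ V_ov = 1.71 V, the device is in saturation.
I_D = ½ k_n V_ov² = 0.5 × 4.76 × 1.71² = 6.96 mA.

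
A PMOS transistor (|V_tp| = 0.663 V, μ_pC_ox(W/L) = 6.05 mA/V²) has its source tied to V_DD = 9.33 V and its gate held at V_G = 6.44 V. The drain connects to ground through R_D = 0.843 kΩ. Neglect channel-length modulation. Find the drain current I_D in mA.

V_SG = V_DD − V_G = 9.33 − 6.44 = 2.89 V, so V_ov = 2.89 − 0.663 = 2.23 V.
Assume saturation: I_D = ½ k_p V_ov² = 0.5 × 6.05 × 2.23² = 15 mA, giving V_SD = V_DD − I_D R_D = 9.33 − 15 × 0.843 = -3.32 V.
But -3.32 V < V_ov = 2.23 V, so the device is actually in triode.
In triode I_D = k_p[V_ov V_SD − ½ V_SD²] and I_D = (V_DD − V_SD)/R_D. Equating: 2.55 V_SD² − 12.36 V_SD + 9.33 = 0, giving V_SD = 0.936 V (the root below V_ov).
I_D = (9.33 − 0.936) / 0.843 = 9.96 mA.

I_D = 9.96 mA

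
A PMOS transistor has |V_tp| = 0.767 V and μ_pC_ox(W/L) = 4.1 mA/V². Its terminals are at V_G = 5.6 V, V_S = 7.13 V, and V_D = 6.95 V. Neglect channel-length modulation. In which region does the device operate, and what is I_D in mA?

Triode; I_D = 0.497 mA

V_SG = V_S − V_G = 7.13 − 5.6 = 1.53 V; V_SD = V_S − V_D = 7.13 − 6.95 = 0.18 V.
V_ov = V_SG − |V_tp| = 1.53 − 0.767 = 0.763 V.
Since V_SD = 0.18 V < V_ov = 0.763 V, the device is in the triode region.
I_D = k_p [V_ov · V_SD − ½ V_SD²] = 4.1 × [0.763 × 0.18 − 0.5 × 0.18²] = 0.497 mA.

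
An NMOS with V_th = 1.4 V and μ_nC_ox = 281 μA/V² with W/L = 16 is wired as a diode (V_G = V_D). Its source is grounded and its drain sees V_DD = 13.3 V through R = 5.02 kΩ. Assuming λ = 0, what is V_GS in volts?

V_GS = 2.38 V

With gate tied to drain, V_GS = V_DS ≥ V_GS − V_th, so the device is in saturation.
k_n = μ_nC_ox · (W/L) = 4.496 mA/V².
KCL at the drain: ½ k_n (V_GS − V_th)² = (V_DD − V_GS)/R.
Let x = V_GS − 1.4. Then 11.3 x² + x − 11.9 = 0, giving x = 0.984 V (positive root), so V_GS = 2.38 V.
I_D = (V_DD − V_GS)/R = (13.3 − 2.38) / 5.02 = 2.17 mA.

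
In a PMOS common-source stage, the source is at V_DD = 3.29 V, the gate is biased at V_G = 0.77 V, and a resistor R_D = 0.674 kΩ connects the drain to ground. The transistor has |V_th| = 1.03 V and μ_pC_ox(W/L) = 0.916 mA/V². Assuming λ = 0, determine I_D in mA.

V_SG = V_DD − V_G = 3.29 − 0.77 = 2.52 V, so V_ov = 2.52 − 1.03 = 1.49 V.
Assume saturation: I_D = ½ k_p V_ov² = 0.5 × 0.916 × 1.49² = 1.02 mA, giving V_SD = V_DD − I_D R_D = 3.29 − 1.02 × 0.674 = 2.6 V.
V_SD = 2.6 V ≥ V_ov = 1.49 V, confirming saturation.

I_D = 1.02 mA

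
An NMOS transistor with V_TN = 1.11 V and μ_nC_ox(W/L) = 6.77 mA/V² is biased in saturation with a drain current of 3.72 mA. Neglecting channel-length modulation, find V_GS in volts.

V_GS = 2.16 V

In saturation I_D = ½ k_n (V_GS − V_TN)², so V_GS − V_TN = √(2 I_D / k_n) = √(2 × 3.72 / 6.77) = 1.05 V.
V_GS = 1.11 + 1.05 = 2.16 V.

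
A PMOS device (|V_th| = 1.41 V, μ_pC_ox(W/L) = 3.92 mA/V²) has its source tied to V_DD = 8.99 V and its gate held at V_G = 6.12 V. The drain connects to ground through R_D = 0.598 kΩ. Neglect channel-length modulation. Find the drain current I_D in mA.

V_SG = V_DD − V_G = 8.99 − 6.12 = 2.87 V, so V_ov = 2.87 − 1.41 = 1.46 V.
Assume saturation: I_D = ½ k_p V_ov² = 0.5 × 3.92 × 1.46² = 4.18 mA, giving V_SD = V_DD − I_D R_D = 8.99 − 4.18 × 0.598 = 6.49 V.
V_SD = 6.49 V ≥ V_ov = 1.46 V, confirming saturation.

I_D = 4.18 mA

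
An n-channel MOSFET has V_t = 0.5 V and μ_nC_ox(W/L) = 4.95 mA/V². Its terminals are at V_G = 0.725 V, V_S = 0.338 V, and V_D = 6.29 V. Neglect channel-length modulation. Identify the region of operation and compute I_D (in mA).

Cutoff; I_D = 0 mA

V_GS = V_G − V_S = 0.725 − 0.338 = 0.387 V; V_DS = V_D − V_S = 6.29 − 0.338 = 5.95 V.
V_GS = 0.387 V < V_t = 0.5 V, so the transistor is in cutoff.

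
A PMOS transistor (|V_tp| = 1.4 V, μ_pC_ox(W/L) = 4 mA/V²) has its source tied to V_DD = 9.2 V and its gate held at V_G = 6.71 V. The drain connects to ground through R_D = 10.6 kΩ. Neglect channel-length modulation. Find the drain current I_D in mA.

I_D = 0.848 mA

V_SG = V_DD − V_G = 9.2 − 6.71 = 2.49 V, so V_ov = 2.49 − 1.4 = 1.09 V.
Assume saturation: I_D = ½ k_p V_ov² = 0.5 × 4 × 1.09² = 2.38 mA, giving V_SD = V_DD − I_D R_D = 9.2 − 2.38 × 10.6 = -16 V.
But -16 V < V_ov = 1.09 V, so the device is actually in triode.
In triode I_D = k_p[V_ov V_SD − ½ V_SD²] and I_D = (V_DD − V_SD)/R_D. Equating: 21.2 V_SD² − 47.22 V_SD + 9.2 = 0, giving V_SD = 0.216 V (the root below V_ov).
I_D = (9.2 − 0.216) / 10.6 = 0.848 mA.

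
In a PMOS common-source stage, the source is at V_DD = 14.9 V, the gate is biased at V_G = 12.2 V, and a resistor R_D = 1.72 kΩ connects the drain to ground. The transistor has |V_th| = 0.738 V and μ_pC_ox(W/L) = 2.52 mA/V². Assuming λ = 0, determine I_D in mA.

V_SG = V_DD − V_G = 14.9 − 12.2 = 2.7 V, so V_ov = 2.7 − 0.738 = 1.96 V.
Assume saturation: I_D = ½ k_p V_ov² = 0.5 × 2.52 × 1.96² = 4.85 mA, giving V_SD = V_DD − I_D R_D = 14.9 − 4.85 × 1.72 = 6.56 V.
V_SD = 6.56 V ≥ V_ov = 1.96 V, confirming saturation.

I_D = 4.85 mA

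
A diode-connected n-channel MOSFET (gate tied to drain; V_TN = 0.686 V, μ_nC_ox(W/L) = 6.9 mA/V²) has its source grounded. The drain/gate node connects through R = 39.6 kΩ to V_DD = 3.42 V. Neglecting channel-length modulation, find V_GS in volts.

V_GS = 0.824 V

With gate tied to drain, V_GS = V_DS ≥ V_GS − V_TN, so the device is in saturation.
KCL at the drain: ½ k_n (V_GS − V_TN)² = (V_DD − V_GS)/R.
Let x = V_GS − 0.686. Then 137 x² + x − 2.734 = 0, giving x = 0.138 V (positive root), so V_GS = 0.824 V.
I_D = (V_DD − V_GS)/R = (3.42 − 0.824) / 39.6 = 0.0656 mA.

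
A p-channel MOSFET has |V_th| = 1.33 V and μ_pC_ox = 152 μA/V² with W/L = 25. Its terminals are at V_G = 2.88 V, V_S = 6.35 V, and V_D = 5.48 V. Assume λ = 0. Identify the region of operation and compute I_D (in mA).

V_SG = V_S − V_G = 6.35 − 2.88 = 3.47 V; V_SD = V_S − V_D = 6.35 − 5.48 = 0.87 V.
k_p = μ_pC_ox · (W/L) = 3.8 mA/V².
V_ov = V_SG − |V_th| = 3.47 − 1.33 = 2.14 V.
Since V_SD = 0.87 V < V_ov = 2.14 V, the device is in the triode region.
I_D = k_p [V_ov · V_SD − ½ V_SD²] = 3.8 × [2.14 × 0.87 − 0.5 × 0.87²] = 5.64 mA.

Triode; I_D = 5.64 mA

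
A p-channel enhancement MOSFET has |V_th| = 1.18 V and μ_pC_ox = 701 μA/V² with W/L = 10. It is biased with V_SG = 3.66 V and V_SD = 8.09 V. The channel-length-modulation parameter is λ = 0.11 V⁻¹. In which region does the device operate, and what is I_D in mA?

k_p = μ_pC_ox · (W/L) = 7.01 mA/V².
V_ov = V_SG − |V_th| = 3.66 − 1.18 = 2.48 V.
Since V_SD = 8.09 V ≥ V_ov = 2.48 V, the device is in saturation.
I_D = ½ k_p V_ov² (1 + λ V_SD) = 0.5 × 7.01 × 2.48² × (1 + 0.11 × 8.09) = 40.7 mA.

Saturation; I_D = 40.7 mA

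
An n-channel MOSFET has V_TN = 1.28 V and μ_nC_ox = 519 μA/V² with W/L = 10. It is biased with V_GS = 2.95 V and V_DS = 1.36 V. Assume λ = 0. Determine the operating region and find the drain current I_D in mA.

k_n = μ_nC_ox · (W/L) = 5.19 mA/V².
V_ov = V_GS − V_TN = 2.95 − 1.28 = 1.67 V.
Since V_DS = 1.36 V < V_ov = 1.67 V, the device is in the triode region.
I_D = k_n [V_ov · V_DS − ½ V_DS²] = 5.19 × [1.67 × 1.36 − 0.5 × 1.36²] = 6.99 mA.

Triode; I_D = 6.99 mA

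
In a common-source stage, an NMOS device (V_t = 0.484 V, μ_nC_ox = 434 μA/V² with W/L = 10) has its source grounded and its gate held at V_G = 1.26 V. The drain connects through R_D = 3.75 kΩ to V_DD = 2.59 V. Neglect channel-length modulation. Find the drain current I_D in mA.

I_D = 0.632 mA

V_GS = V_G = 1.26 V, so V_ov = 1.26 − 0.484 = 0.776 V.
k_n = μ_nC_ox · (W/L) = 4.34 mA/V².
Assume saturation: I_D = ½ k_n V_ov² = 0.5 × 4.34 × 0.776² = 1.31 mA, giving V_DS = V_DD − I_D R_D = 2.59 − 1.31 × 3.75 = -2.31 V.
But -2.31 V < V_ov = 0.776 V, so the device is actually in triode.
In triode I_D = k_n[V_ov V_DS − ½ V_DS²] and I_D = (V_DD − V_DS)/R_D. Equating: 8.14 V_DS² − 13.63 V_DS + 2.59 = 0, giving V_DS = 0.219 V (the root below V_ov).
I_D = (2.59 − 0.219) / 3.75 = 0.632 mA.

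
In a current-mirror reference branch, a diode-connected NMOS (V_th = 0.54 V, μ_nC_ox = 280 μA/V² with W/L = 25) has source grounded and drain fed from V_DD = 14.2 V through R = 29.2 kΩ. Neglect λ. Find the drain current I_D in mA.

With gate tied to drain, V_GS = V_DS ≥ V_GS − V_th, so the device is in saturation.
k_n = μ_nC_ox · (W/L) = 7 mA/V².
KCL at the drain: ½ k_n (V_GS − V_th)² = (V_DD − V_GS)/R.
Let x = V_GS − 0.54. Then 102 x² + x − 13.66 = 0, giving x = 0.361 V (positive root), so V_GS = 0.901 V.
I_D = (V_DD − V_GS)/R = (14.2 − 0.901) / 29.2 = 0.455 mA.

I_D = 0.455 mA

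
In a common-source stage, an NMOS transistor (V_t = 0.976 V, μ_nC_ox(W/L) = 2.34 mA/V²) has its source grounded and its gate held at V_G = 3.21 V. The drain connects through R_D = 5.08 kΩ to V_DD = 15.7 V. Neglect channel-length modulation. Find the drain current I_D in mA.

I_D = 2.96 mA

V_GS = V_G = 3.21 V, so V_ov = 3.21 − 0.976 = 2.23 V.
Assume saturation: I_D = ½ k_n V_ov² = 0.5 × 2.34 × 2.23² = 5.84 mA, giving V_DS = V_DD − I_D R_D = 15.7 − 5.84 × 5.08 = -14 V.
But -14 V < V_ov = 2.23 V, so the device is actually in triode.
In triode I_D = k_n[V_ov V_DS − ½ V_DS²] and I_D = (V_DD − V_DS)/R_D. Equating: 5.94 V_DS² − 27.56 V_DS + 15.7 = 0, giving V_DS = 0.665 V (the root below V_ov).
I_D = (15.7 − 0.665) / 5.08 = 2.96 mA.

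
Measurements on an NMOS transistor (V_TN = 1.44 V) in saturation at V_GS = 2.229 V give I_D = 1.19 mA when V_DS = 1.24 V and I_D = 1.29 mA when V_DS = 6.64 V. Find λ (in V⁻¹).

λ = 0.0159 V⁻¹

With V_GS fixed, I_D ∝ (1 + λ V_DS) in saturation, so I_D2/I_D1 = (1 + λ V_DS2)/(1 + λ V_DS1).
1.29/1.19 = 1.084 = (1 + 6.64 λ)/(1 + 1.24 λ).
Solving: λ (I_D1 V_DS2 − I_D2 V_DS1) = I_D2 − I_D1, so λ = (1.29 − 1.19) / (1.19 × 6.64 − 1.29 × 1.24) = 0.1 / 6.3 = 0.0159 V⁻¹.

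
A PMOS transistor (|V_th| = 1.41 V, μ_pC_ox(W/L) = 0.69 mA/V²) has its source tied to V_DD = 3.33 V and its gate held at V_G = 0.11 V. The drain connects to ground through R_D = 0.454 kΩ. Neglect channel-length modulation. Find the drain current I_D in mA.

V_SG = V_DD − V_G = 3.33 − 0.11 = 3.22 V, so V_ov = 3.22 − 1.41 = 1.81 V.
Assume saturation: I_D = ½ k_p V_ov² = 0.5 × 0.69 × 1.81² = 1.13 mA, giving V_SD = V_DD − I_D R_D = 3.33 − 1.13 × 0.454 = 2.82 V.
V_SD = 2.82 V ≥ V_ov = 1.81 V, confirming saturation.

I_D = 1.13 mA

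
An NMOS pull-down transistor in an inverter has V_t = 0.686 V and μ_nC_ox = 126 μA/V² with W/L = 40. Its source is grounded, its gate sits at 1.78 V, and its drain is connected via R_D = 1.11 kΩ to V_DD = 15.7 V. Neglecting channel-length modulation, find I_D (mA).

I_D = 3.02 mA

V_GS = V_G = 1.78 V, so V_ov = 1.78 − 0.686 = 1.09 V.
k_n = μ_nC_ox · (W/L) = 5.04 mA/V².
Assume saturation: I_D = ½ k_n V_ov² = 0.5 × 5.04 × 1.09² = 3.02 mA, giving V_DS = V_DD − I_D R_D = 15.7 − 3.02 × 1.11 = 12.4 V.
V_DS = 12.4 V ≥ V_ov = 1.09 V, confirming saturation.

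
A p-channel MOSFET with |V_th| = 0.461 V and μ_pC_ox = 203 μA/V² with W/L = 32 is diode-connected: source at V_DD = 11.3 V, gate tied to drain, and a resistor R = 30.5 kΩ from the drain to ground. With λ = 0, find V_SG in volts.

V_SG = 0.787 V

With gate tied to drain, V_SG = V_SD ≥ V_SG − |V_th|, so the device is in saturation.
k_p = μ_pC_ox · (W/L) = 6.496 mA/V².
KCL at the drain: ½ k_p (V_SG − |V_th|)² = (V_DD − V_SG)/R.
Let x = V_SG − 0.461. Then 99.1 x² + x − 10.84 = 0, giving x = 0.326 V (positive root), so V_SG = 0.787 V.
I_D = (V_DD − V_SG)/R = (11.3 − 0.787) / 30.5 = 0.345 mA.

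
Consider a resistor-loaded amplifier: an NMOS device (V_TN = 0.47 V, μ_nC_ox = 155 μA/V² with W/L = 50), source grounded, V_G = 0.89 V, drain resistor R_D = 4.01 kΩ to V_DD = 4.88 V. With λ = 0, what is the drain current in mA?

V_GS = V_G = 0.89 V, so V_ov = 0.89 − 0.47 = 0.42 V.
k_n = μ_nC_ox · (W/L) = 7.75 mA/V².
Assume saturation: I_D = ½ k_n V_ov² = 0.5 × 7.75 × 0.42² = 0.684 mA, giving V_DS = V_DD − I_D R_D = 4.88 − 0.684 × 4.01 = 2.14 V.
V_DS = 2.14 V ≥ V_ov = 0.42 V, confirming saturation.

I_D = 0.684 mA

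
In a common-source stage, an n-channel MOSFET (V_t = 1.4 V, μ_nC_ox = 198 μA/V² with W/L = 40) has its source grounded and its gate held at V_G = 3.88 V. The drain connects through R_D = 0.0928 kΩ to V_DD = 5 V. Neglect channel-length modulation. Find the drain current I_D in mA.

I_D = 24.4 mA

V_GS = V_G = 3.88 V, so V_ov = 3.88 − 1.4 = 2.48 V.
k_n = μ_nC_ox · (W/L) = 7.92 mA/V².
Assume saturation: I_D = ½ k_n V_ov² = 0.5 × 7.92 × 2.48² = 24.4 mA, giving V_DS = V_DD − I_D R_D = 5 − 24.4 × 0.0928 = 2.74 V.
V_DS = 2.74 V ≥ V_ov = 2.48 V, confirming saturation.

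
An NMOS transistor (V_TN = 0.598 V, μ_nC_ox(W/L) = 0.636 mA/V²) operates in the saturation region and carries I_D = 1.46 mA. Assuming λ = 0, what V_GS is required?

In saturation I_D = ½ k_n (V_GS − V_TN)², so V_GS − V_TN = √(2 I_D / k_n) = √(2 × 1.46 / 0.636) = 2.14 V.
V_GS = 0.598 + 2.14 = 2.74 V.

V_GS = 2.74 V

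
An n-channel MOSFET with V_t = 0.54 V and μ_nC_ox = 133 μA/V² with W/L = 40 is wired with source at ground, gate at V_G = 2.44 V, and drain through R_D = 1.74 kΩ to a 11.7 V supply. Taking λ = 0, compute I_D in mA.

I_D = 6.27 mA

V_GS = V_G = 2.44 V, so V_ov = 2.44 − 0.54 = 1.9 V.
k_n = μ_nC_ox · (W/L) = 5.32 mA/V².
Assume saturation: I_D = ½ k_n V_ov² = 0.5 × 5.32 × 1.9² = 9.6 mA, giving V_DS = V_DD − I_D R_D = 11.7 − 9.6 × 1.74 = -5.01 V.
But -5.01 V < V_ov = 1.9 V, so the device is actually in triode.
In triode I_D = k_n[V_ov V_DS − ½ V_DS²] and I_D = (V_DD − V_DS)/R_D. Equating: 4.63 V_DS² − 18.59 V_DS + 11.7 = 0, giving V_DS = 0.782 V (the root below V_ov).
I_D = (11.7 − 0.782) / 1.74 = 6.27 mA.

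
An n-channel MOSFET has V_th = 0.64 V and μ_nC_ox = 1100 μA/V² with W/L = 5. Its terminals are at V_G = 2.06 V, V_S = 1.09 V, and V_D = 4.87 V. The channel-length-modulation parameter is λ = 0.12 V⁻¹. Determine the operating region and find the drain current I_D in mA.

Saturation; I_D = 0.435 mA

V_GS = V_G − V_S = 2.06 − 1.09 = 0.97 V; V_DS = V_D − V_S = 4.87 − 1.09 = 3.78 V.
k_n = μ_nC_ox · (W/L) = 5.5 mA/V².
V_ov = V_GS − V_th = 0.97 − 0.64 = 0.33 V.
Since V_DS = 3.78 V ≥ V_ov = 0.33 V, the device is in saturation.
I_D = ½ k_n V_ov² (1 + λ V_DS) = 0.5 × 5.5 × 0.33² × (1 + 0.12 × 3.78) = 0.435 mA.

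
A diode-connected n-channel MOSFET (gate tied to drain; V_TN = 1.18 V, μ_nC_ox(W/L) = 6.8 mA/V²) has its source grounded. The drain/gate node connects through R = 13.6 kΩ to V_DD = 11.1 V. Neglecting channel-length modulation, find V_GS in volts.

With gate tied to drain, V_GS = V_DS ≥ V_GS − V_TN, so the device is in saturation.
KCL at the drain: ½ k_n (V_GS − V_TN)² = (V_DD − V_GS)/R.
Let x = V_GS − 1.18. Then 46.2 x² + x − 9.92 = 0, giving x = 0.452 V (positive root), so V_GS = 1.63 V.
I_D = (V_DD − V_GS)/R = (11.1 − 1.63) / 13.6 = 0.696 mA.

V_GS = 1.63 V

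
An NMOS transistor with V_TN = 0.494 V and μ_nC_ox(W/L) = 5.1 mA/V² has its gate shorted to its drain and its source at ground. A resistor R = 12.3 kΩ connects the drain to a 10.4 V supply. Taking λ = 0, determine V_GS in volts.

V_GS = 1.04 V

With gate tied to drain, V_GS = V_DS ≥ V_GS − V_TN, so the device is in saturation.
KCL at the drain: ½ k_n (V_GS − V_TN)² = (V_DD − V_GS)/R.
Let x = V_GS − 0.494. Then 31.4 x² + x − 9.906 = 0, giving x = 0.546 V (positive root), so V_GS = 1.04 V.
I_D = (V_DD − V_GS)/R = (10.4 − 1.04) / 12.3 = 0.761 mA.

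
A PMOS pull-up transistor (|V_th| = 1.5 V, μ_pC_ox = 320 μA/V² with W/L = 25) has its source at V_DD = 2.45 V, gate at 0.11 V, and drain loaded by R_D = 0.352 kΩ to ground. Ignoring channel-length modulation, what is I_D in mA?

V_SG = V_DD − V_G = 2.45 − 0.11 = 2.34 V, so V_ov = 2.34 − 1.5 = 0.84 V.
k_p = μ_pC_ox · (W/L) = 8 mA/V².
Assume saturation: I_D = ½ k_p V_ov² = 0.5 × 8 × 0.84² = 2.82 mA, giving V_SD = V_DD − I_D R_D = 2.45 − 2.82 × 0.352 = 1.46 V.
V_SD = 1.46 V ≥ V_ov = 0.84 V, confirming saturation.

I_D = 2.82 mA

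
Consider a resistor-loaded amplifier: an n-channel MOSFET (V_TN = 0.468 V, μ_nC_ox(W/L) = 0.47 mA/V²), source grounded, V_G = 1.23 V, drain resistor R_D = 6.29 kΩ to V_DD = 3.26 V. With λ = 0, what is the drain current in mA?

I_D = 0.136 mA

V_GS = V_G = 1.23 V, so V_ov = 1.23 − 0.468 = 0.762 V.
Assume saturation: I_D = ½ k_n V_ov² = 0.5 × 0.47 × 0.762² = 0.136 mA, giving V_DS = V_DD − I_D R_D = 3.26 − 0.136 × 6.29 = 2.4 V.
V_DS = 2.4 V ≥ V_ov = 0.762 V, confirming saturation.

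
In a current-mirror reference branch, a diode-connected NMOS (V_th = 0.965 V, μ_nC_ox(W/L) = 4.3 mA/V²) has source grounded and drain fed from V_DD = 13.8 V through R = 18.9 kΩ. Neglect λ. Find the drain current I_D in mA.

I_D = 0.650 mA

With gate tied to drain, V_GS = V_DS ≥ V_GS − V_th, so the device is in saturation.
KCL at the drain: ½ k_n (V_GS − V_th)² = (V_DD − V_GS)/R.
Let x = V_GS − 0.965. Then 40.6 x² + x − 12.84 = 0, giving x = 0.55 V (positive root), so V_GS = 1.51 V.
I_D = (V_DD − V_GS)/R = (13.8 − 1.51) / 18.9 = 0.65 mA.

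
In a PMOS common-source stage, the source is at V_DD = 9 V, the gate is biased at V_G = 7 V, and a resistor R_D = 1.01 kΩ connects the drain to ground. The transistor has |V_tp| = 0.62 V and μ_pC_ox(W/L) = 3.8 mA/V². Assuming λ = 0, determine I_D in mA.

V_SG = V_DD − V_G = 9 − 7 = 2 V, so V_ov = 2 − 0.62 = 1.38 V.
Assume saturation: I_D = ½ k_p V_ov² = 0.5 × 3.8 × 1.38² = 3.62 mA, giving V_SD = V_DD − I_D R_D = 9 − 3.62 × 1.01 = 5.35 V.
V_SD = 5.35 V ≥ V_ov = 1.38 V, confirming saturation.

I_D = 3.62 mA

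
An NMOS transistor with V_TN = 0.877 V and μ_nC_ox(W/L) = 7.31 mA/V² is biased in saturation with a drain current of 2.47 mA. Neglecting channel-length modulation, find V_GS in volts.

In saturation I_D = ½ k_n (V_GS − V_TN)², so V_GS − V_TN = √(2 I_D / k_n) = √(2 × 2.47 / 7.31) = 0.822 V.
V_GS = 0.877 + 0.822 = 1.7 V.

V_GS = 1.70 V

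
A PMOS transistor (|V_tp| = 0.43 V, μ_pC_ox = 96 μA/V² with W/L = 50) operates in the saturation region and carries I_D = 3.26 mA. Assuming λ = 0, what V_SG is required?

V_SG = 1.60 V

k_p = μ_pC_ox · (W/L) = 4.8 mA/V².
In saturation I_D = ½ k_p (V_SG − |V_tp|)², so V_SG − |V_tp| = √(2 I_D / k_p) = √(2 × 3.26 / 4.8) = 1.17 V.
V_SG = 0.43 + 1.17 = 1.6 V.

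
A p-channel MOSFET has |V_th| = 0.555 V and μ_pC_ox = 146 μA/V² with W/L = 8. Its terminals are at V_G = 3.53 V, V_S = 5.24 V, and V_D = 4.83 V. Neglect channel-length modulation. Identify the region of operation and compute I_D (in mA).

V_SG = V_S − V_G = 5.24 − 3.53 = 1.71 V; V_SD = V_S − V_D = 5.24 − 4.83 = 0.41 V.
k_p = μ_pC_ox · (W/L) = 1.168 mA/V².
V_ov = V_SG − |V_th| = 1.71 − 0.555 = 1.16 V.
Since V_SD = 0.41 V < V_ov = 1.16 V, the device is in the triode region.
I_D = k_p [V_ov · V_SD − ½ V_SD²] = 1.168 × [1.16 × 0.41 − 0.5 × 0.41²] = 0.455 mA.

Triode; I_D = 0.455 mA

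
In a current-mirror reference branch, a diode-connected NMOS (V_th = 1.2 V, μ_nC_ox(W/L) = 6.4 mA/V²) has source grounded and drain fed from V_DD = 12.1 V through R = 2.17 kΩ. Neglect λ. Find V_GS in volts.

With gate tied to drain, V_GS = V_DS ≥ V_GS − V_th, so the device is in saturation.
KCL at the drain: ½ k_n (V_GS − V_th)² = (V_DD − V_GS)/R.
Let x = V_GS − 1.2. Then 6.94 x² + x − 10.9 = 0, giving x = 1.18 V (positive root), so V_GS = 2.38 V.
I_D = (V_DD − V_GS)/R = (12.1 − 2.38) / 2.17 = 4.48 mA.

V_GS = 2.38 V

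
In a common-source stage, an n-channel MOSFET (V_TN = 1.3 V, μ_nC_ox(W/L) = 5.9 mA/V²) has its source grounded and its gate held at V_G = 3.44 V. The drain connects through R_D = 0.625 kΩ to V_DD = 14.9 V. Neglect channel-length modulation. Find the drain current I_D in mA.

I_D = 13.5 mA

V_GS = V_G = 3.44 V, so V_ov = 3.44 − 1.3 = 2.14 V.
Assume saturation: I_D = ½ k_n V_ov² = 0.5 × 5.9 × 2.14² = 13.5 mA, giving V_DS = V_DD − I_D R_D = 14.9 − 13.5 × 0.625 = 6.46 V.
V_DS = 6.46 V ≥ V_ov = 2.14 V, confirming saturation.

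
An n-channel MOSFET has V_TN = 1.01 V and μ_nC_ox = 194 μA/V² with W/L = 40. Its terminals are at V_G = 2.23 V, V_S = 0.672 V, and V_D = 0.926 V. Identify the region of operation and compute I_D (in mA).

Triode; I_D = 0.830 mA

V_GS = V_G − V_S = 2.23 − 0.672 = 1.56 V; V_DS = V_D − V_S = 0.926 − 0.672 = 0.254 V.
k_n = μ_nC_ox · (W/L) = 7.76 mA/V².
V_ov = V_GS − V_TN = 1.56 − 1.01 = 0.548 V.
Since V_DS = 0.254 V < V_ov = 0.548 V, the device is in the triode region.
I_D = k_n [V_ov · V_DS − ½ V_DS²] = 7.76 × [0.548 × 0.254 − 0.5 × 0.254²] = 0.83 mA.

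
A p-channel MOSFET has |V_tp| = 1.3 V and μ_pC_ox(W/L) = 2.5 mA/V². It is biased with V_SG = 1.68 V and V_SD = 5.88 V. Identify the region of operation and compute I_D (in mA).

Saturation; I_D = 0.180 mA

V_ov = V_SG − |V_tp| = 1.68 − 1.3 = 0.38 V.
Since V_SD = 5.88 V ≥ V_ov = 0.38 V, the device is in saturation.
I_D = ½ k_p V_ov² = 0.5 × 2.5 × 0.38² = 0.18 mA.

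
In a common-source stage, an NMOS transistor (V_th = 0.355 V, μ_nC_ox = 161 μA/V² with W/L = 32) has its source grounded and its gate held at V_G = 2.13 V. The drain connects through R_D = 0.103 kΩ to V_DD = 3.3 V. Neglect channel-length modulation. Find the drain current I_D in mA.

V_GS = V_G = 2.13 V, so V_ov = 2.13 − 0.355 = 1.77 V.
k_n = μ_nC_ox · (W/L) = 5.152 mA/V².
Assume saturation: I_D = ½ k_n V_ov² = 0.5 × 5.152 × 1.77² = 8.12 mA, giving V_DS = V_DD − I_D R_D = 3.3 − 8.12 × 0.103 = 2.46 V.
V_DS = 2.46 V ≥ V_ov = 1.77 V, confirming saturation.

I_D = 8.12 mA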